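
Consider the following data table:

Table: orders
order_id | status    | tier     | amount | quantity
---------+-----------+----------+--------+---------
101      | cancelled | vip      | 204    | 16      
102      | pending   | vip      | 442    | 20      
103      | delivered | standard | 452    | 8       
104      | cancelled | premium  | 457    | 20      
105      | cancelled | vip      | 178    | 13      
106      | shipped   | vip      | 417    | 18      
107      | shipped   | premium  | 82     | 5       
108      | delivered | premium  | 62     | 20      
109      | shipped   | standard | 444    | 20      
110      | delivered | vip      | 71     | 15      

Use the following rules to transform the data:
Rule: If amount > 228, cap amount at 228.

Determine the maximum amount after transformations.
228

Step 1: Original maximum amount = 457
Step 2: Apply cap at 228
Step 3: 5 records had amount > 228 and were capped
Step 4: Maximum after transformation = 228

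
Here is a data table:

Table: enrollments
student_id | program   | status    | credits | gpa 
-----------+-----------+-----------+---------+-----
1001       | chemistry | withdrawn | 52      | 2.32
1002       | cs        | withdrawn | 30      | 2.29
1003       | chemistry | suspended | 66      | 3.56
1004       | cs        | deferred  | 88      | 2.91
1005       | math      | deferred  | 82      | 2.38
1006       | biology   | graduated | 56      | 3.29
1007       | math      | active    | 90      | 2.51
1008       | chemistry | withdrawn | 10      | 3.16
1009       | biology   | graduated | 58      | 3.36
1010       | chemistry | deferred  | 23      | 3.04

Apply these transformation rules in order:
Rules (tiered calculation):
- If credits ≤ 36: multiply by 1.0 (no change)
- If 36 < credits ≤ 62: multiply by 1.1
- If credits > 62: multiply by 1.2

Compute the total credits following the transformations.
636.8

Step 1: Tier 1 (credits ≤ 36): 3 records, sum = 63 × 1.0 = 63.0
Step 2: Tier 2 (36 < credits ≤ 62): 3 records, sum = 166 × 1.1 = 182.6
Step 3: Tier 3 (credits > 62): 4 records, sum = 326 × 1.2 = 391.2
Step 4: Final sum = 63.0 + 182.6 + 391.2 = 636.8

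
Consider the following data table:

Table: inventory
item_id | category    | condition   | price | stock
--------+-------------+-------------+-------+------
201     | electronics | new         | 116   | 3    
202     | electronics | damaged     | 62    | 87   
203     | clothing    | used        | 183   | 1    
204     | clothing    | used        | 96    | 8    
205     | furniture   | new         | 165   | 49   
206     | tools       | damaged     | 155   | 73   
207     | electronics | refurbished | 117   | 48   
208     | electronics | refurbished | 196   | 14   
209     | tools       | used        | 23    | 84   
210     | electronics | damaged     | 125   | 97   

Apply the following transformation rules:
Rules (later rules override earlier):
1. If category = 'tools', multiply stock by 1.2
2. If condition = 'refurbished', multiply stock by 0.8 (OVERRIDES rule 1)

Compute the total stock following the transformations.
483.0

Step 1: Rule 2 takes priority for records with condition = 'refurbished'
  - 2 records: 62 × 0.8 = 49.6
Step 2: Rule 1 applies to remaining records with category = 'tools'
  - 2 records: 157 × 1.2 = 188.4
Step 3: Other records unchanged: 245
Step 4: Final sum = 49.6 + 188.4 + 245 = 483.0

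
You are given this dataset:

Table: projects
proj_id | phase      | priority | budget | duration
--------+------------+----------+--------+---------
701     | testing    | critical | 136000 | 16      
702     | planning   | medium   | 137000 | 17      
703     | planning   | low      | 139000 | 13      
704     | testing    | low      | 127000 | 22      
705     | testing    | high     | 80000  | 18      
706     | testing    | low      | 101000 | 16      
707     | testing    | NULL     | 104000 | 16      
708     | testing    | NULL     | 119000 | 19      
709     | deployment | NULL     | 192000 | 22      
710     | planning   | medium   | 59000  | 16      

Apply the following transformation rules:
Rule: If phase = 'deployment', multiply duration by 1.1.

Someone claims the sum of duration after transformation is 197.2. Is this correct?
No, the correct result is 177.2.

Step 1: Calculate the correct sum after transformation
Step 2: Apply multiplier 1.1 to records where phase = 'deployment'
Step 3: Correct result = 177.2
Step 4: Claimed result = 197.2
Step 5: 177.2 ≠ 197.2
Conclusion: The claimed result is incorrect. The correct answer is 177.2.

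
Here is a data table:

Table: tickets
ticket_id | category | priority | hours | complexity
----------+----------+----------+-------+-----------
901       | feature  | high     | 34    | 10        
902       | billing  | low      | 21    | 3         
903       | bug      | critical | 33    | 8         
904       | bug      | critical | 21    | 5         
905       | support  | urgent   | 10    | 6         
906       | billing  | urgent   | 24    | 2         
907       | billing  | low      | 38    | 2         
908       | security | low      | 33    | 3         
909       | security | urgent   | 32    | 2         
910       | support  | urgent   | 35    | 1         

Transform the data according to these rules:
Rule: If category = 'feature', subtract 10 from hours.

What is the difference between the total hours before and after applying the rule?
10

Step 1: Original sum of hours = 281
Step 2: 1 records have category = 'feature'
Step 3: Each affected record changes by -10
Step 4: Total change = 1 × -10 = -10
Step 5: New sum = 281 + -10 = 271
Step 6: Difference = |271 - 281| = 10
        (Sum decreased by 10)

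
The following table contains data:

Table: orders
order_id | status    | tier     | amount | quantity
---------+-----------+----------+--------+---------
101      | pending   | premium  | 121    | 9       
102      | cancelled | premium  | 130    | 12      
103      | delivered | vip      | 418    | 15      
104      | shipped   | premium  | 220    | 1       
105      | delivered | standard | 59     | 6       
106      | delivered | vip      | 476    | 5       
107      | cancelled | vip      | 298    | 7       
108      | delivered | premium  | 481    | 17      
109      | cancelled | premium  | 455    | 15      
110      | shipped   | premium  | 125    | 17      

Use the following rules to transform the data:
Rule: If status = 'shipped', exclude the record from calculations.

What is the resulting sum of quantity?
86

Step 1: Identify records where status = 'shipped'
Step 2: The excluded records sum to 18
Step 3: Original total quantity = 104
Step 4: Remaining total = 104 - 18 = 86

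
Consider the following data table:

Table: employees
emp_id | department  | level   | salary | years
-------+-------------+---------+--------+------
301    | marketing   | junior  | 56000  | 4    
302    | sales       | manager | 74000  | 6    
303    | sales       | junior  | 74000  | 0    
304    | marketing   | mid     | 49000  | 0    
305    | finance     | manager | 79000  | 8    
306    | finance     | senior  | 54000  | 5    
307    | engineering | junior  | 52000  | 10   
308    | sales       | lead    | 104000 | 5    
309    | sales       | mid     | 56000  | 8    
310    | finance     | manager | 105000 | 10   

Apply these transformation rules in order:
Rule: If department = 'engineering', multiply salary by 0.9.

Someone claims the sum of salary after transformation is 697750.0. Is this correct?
No, the correct result is 697800.0.

Step 1: Calculate the correct sum after transformation
Step 2: Apply multiplier 0.9 to records where department = 'engineering'
Step 3: Correct result = 697800.0
Step 4: Claimed result = 697750.0
Step 5: 697800.0 ≠ 697750.0
Conclusion: The claimed result is incorrect. The correct answer is 697800.0.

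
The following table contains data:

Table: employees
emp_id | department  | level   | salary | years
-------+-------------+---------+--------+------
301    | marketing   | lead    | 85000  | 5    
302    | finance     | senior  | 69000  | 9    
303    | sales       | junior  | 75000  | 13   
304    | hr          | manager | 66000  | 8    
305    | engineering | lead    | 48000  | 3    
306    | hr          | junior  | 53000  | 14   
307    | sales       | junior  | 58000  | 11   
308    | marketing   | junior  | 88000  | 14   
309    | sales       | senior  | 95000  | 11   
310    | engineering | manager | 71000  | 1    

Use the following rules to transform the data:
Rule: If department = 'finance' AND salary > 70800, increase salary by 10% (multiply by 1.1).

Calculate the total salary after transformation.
708000

Step 1: Find records where department = 'finance' AND salary > 70800
Step 2: 0 records match, summing to 0
Step 3: After multiplier: 0 × 1.1 = 0.0
Step 4: Unaffected records sum: 708000
Step 5: Final sum = 0.0 + 708000 = 708000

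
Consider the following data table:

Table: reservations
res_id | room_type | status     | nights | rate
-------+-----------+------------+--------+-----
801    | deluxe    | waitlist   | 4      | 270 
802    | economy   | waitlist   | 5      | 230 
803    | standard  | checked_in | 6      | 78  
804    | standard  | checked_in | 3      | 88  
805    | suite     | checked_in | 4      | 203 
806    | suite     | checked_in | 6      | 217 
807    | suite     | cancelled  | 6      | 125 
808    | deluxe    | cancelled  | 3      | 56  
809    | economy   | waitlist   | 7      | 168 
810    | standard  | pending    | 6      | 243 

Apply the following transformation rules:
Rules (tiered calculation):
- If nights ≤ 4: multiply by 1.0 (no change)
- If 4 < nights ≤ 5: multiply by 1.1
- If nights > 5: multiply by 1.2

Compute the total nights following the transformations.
56.7

Step 1: Tier 1 (nights ≤ 4): 4 records, sum = 14 × 1.0 = 14.0
Step 2: Tier 2 (4 < nights ≤ 5): 1 records, sum = 5 × 1.1 = 5.5
Step 3: Tier 3 (nights > 5): 5 records, sum = 31 × 1.2 = 37.2
Step 4: Final sum = 14.0 + 5.5 + 37.2 = 56.7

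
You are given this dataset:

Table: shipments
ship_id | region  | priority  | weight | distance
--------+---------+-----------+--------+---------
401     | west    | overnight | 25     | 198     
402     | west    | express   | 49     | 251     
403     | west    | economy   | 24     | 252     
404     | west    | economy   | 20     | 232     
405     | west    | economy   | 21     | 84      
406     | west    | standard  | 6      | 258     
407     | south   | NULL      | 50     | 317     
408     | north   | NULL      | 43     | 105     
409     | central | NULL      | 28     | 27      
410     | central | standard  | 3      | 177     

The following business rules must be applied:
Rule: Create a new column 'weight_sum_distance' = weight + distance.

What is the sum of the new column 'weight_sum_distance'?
2170

Step 1: For each record, compute weight + distance
Example calculations:
  25 + 198 = 223
  49 + 251 = 300
  24 + 252 = 276
  ...
Step 2: Sum all derived values
Step 3: Total = 2170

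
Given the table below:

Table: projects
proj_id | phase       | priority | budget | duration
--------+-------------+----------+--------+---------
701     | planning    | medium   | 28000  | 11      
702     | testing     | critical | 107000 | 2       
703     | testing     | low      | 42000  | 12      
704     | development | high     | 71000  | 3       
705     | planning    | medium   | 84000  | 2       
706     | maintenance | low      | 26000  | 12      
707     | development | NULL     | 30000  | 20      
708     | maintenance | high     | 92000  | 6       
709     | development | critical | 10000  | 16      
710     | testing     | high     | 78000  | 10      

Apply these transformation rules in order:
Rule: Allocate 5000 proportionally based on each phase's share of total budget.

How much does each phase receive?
development: 977.11, maintenance: 1038.73, planning: 985.92, testing: 1998.24

Step 1: Calculate total budget = 568000
Step 2: Calculate each phase's proportion:
  development: 111000/568000 = 19.54% → 977.11
  maintenance: 118000/568000 = 20.77% → 1038.73
  planning: 112000/568000 = 19.72% → 985.92
  testing: 227000/568000 = 39.96% → 1998.24
Step 3: Verify: sum of allocations ≈ 5000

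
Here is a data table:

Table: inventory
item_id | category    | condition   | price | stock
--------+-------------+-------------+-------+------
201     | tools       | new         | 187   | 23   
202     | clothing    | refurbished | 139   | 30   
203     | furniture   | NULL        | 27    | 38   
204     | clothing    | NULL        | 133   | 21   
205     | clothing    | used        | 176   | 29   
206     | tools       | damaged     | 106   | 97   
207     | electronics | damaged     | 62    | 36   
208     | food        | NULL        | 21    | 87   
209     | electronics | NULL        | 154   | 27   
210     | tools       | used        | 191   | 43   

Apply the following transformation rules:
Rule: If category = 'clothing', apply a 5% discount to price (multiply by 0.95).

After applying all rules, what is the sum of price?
1173.6

Step 1: Records with category = 'clothing' have total price = 448
Step 2: Apply multiplier: 448 × 0.95 = 425.6
Step 3: Other records total: 748
Step 4: Final sum = 425.6 + 748 = 1173.6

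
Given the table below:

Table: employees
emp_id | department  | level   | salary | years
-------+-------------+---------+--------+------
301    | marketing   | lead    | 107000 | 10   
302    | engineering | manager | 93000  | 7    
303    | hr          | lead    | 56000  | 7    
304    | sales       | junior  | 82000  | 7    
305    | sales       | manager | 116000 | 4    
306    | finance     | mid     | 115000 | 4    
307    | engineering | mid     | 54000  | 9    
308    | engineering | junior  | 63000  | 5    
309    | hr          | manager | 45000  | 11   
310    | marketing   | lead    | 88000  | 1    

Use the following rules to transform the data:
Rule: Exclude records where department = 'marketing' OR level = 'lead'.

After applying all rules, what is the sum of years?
47

Step 1: Find records where department = 'marketing' OR level = 'lead'
Step 2: 3 records match, summing to 18
Step 3: Original sum: 65
Step 4: Remaining sum = 65 - 18 = 47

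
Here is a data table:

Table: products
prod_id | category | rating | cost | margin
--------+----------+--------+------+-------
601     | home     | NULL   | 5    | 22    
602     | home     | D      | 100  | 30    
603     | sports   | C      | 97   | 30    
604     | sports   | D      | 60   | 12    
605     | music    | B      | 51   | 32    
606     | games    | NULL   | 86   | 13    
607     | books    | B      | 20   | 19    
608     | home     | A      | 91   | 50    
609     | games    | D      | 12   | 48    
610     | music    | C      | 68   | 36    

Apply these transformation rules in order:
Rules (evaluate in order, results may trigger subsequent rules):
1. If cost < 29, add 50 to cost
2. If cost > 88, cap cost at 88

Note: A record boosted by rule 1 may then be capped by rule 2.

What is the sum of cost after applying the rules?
716

Step 1: Apply rule 1 to records with cost < 29
  - 3 records get bonus of 50
  - Of these, 0 records then exceed 88 and get capped
Step 2: Apply rule 2 to records with cost > 88
  - 3 records (original) are capped
Step 3: Calculate final sum = 716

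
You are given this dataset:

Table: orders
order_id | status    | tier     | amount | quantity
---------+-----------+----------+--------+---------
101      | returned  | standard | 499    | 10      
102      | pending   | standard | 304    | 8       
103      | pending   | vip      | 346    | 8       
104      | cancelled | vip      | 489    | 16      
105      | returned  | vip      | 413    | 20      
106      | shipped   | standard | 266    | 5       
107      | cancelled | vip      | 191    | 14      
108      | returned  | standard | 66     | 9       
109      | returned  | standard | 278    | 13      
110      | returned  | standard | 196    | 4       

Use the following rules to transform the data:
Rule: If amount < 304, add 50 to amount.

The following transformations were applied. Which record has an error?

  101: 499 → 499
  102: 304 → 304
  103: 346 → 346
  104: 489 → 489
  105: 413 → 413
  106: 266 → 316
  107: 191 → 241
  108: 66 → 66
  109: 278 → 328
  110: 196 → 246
Record 108 has an error. The correct transformed value should be 116, not 66.

Step 1: Check each record against the rule
Step 2: Record 108 has amount = 66
Step 3: Since 66 < 304, the bonus should have been applied
Step 4: Correct value = 116, but claimed value = 66
Conclusion: Record 108 has the error.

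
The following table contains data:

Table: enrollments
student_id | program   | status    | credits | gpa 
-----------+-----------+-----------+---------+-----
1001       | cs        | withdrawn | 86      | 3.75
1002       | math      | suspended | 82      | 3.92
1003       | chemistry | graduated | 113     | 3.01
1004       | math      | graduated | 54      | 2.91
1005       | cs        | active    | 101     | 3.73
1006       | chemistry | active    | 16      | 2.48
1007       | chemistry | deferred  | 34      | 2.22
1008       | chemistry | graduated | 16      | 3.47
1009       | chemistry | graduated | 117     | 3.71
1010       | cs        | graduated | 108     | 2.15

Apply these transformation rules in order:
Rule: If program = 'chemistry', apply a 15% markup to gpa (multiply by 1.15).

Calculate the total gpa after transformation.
33.58

Step 1: Records with program = 'chemistry' have total gpa = 14.89
Step 2: Apply multiplier: 14.89 × 1.15 = 17.12
Step 3: Other records total: 16.46
Step 4: Final sum = 17.12 + 16.46 = 33.58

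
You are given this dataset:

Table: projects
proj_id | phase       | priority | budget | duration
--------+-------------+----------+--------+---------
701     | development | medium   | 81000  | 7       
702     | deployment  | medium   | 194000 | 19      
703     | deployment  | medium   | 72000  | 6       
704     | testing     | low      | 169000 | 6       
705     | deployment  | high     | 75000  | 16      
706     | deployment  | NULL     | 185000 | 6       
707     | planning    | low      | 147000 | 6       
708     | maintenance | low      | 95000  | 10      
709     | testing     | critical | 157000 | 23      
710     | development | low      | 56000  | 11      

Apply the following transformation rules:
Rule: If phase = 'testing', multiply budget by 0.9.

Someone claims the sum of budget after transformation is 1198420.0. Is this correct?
No, the correct result is 1198400.0.

Step 1: Calculate the correct sum after transformation
Step 2: Apply multiplier 0.9 to records where phase = 'testing'
Step 3: Correct result = 1198400.0
Step 4: Claimed result = 1198420.0
Step 5: 1198400.0 ≠ 1198420.0
Conclusion: The claimed result is incorrect. The correct answer is 1198400.0.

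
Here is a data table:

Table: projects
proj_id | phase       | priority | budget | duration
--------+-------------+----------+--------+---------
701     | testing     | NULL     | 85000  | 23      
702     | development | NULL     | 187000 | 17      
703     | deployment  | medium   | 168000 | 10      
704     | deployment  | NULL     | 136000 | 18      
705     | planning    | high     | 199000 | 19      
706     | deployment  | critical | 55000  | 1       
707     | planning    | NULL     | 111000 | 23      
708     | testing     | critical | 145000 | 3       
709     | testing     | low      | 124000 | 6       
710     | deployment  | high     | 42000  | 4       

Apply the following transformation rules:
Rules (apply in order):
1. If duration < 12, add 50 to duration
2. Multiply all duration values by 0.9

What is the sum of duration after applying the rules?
336.6

Step 1: Apply Rule 1 - Add 50 to records with duration < 12
  - 5 records affected: 24 + (5 × 50) = 274
  - Unaffected records: 100
  - Sum after Rule 1: 374
Step 2: Apply Rule 2 - Multiply all by 0.9
  - 374 × 0.9 = 336.6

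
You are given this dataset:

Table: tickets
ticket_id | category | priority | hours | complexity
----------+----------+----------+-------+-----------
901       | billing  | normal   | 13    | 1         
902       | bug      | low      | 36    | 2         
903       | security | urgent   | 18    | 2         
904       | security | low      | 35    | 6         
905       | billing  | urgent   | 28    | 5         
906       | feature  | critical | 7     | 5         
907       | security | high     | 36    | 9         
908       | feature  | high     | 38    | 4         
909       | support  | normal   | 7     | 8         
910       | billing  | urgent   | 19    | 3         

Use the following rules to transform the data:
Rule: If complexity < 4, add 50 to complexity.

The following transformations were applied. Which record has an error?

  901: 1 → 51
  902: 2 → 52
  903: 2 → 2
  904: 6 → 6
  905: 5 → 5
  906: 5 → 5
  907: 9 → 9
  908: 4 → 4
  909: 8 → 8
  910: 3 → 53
Record 903 has an error. The correct transformed value should be 52, not 2.

Step 1: Check each record against the rule
Step 2: Record 903 has complexity = 2
Step 3: Since 2 < 4, the bonus should have been applied
Step 4: Correct value = 52, but claimed value = 2
Conclusion: Record 903 has the error.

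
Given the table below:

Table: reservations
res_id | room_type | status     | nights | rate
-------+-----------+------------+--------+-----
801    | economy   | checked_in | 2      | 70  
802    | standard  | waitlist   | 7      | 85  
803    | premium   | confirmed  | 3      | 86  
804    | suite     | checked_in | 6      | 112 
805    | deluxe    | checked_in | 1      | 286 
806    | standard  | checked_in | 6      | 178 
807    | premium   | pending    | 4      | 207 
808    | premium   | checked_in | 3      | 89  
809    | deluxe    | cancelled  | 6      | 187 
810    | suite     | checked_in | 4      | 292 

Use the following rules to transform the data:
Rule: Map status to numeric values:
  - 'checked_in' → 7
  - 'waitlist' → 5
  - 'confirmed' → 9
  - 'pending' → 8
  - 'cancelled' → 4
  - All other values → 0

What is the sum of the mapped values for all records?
68

Step 1: Apply mapping to each record
Step 2: Count by status:
  'checked_in': 6 records × 7 = 42
  'waitlist': 1 records × 5 = 5
  'confirmed': 1 records × 9 = 9
  'pending': 1 records × 8 = 8
  'cancelled': 1 records × 4 = 4
Step 3: Sum all mapped values = 68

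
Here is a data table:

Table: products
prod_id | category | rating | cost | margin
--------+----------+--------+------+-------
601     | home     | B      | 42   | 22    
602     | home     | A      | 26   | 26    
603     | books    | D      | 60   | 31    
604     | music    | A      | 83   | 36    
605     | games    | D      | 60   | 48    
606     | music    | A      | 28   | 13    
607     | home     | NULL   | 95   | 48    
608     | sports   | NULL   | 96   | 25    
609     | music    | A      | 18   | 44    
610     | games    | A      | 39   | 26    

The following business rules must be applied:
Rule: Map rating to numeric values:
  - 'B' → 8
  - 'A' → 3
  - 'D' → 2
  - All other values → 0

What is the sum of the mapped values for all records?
27

Step 1: Apply mapping to each record
Step 2: Count by status:
  'B': 1 records × 8 = 8
  'A': 5 records × 3 = 15
  'D': 2 records × 2 = 4
Step 3: Sum all mapped values = 27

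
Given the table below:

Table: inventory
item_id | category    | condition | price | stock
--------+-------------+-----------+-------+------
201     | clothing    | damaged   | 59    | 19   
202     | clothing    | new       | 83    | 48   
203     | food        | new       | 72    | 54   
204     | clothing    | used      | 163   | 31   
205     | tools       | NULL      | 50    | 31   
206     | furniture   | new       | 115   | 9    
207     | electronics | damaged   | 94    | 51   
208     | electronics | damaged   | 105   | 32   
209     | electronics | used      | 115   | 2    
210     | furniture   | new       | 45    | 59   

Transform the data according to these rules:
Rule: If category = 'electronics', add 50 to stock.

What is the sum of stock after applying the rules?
486

Step 1: Count records where category = 'electronics': 3
Step 2: Total bonus added: 3 × 50 = 150
Step 3: Original sum of stock: 336
Step 4: Final sum = 336 + 150 = 486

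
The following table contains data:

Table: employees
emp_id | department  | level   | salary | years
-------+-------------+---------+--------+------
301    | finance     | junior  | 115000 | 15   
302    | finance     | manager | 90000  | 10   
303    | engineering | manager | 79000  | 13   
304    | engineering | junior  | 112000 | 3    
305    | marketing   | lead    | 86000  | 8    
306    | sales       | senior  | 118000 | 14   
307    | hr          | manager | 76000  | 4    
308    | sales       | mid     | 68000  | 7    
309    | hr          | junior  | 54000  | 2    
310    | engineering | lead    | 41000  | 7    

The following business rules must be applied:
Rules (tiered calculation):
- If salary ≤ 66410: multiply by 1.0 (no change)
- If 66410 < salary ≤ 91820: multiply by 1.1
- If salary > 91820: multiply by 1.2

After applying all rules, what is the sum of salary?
947900.0

Step 1: Tier 1 (salary ≤ 66410): 2 records, sum = 95000 × 1.0 = 95000.0
Step 2: Tier 2 (66410 < salary ≤ 91820): 5 records, sum = 399000 × 1.1 = 438900.0
Step 3: Tier 3 (salary > 91820): 3 records, sum = 345000 × 1.2 = 414000.0
Step 4: Final sum = 95000.0 + 438900.0 + 414000.0 = 947900.0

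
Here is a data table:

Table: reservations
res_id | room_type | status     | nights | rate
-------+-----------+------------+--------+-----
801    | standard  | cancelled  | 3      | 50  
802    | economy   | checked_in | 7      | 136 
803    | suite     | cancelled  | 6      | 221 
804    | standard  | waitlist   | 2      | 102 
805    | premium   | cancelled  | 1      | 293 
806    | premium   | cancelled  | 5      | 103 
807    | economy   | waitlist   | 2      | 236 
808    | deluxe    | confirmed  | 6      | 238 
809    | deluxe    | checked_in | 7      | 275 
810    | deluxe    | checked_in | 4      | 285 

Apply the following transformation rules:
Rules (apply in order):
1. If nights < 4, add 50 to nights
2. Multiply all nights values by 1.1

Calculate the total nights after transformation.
267.3

Step 1: Apply Rule 1 - Add 50 to records with nights < 4
  - 4 records affected: 8 + (4 × 50) = 208
  - Unaffected records: 35
  - Sum after Rule 1: 243
Step 2: Apply Rule 2 - Multiply all by 1.1
  - 243 × 1.1 = 267.3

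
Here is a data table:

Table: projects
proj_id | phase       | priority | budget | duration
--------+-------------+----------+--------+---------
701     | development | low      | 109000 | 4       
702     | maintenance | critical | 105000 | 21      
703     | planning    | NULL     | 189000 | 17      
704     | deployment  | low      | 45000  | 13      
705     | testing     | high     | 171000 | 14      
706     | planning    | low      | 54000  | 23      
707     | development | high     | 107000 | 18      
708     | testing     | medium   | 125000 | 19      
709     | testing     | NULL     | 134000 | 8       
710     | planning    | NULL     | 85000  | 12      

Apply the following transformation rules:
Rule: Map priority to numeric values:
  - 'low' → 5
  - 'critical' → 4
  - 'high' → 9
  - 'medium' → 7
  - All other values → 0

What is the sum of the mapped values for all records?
44

Step 1: Apply mapping to each record
Step 2: Count by status:
  'low': 3 records × 5 = 15
  'critical': 1 records × 4 = 4
  'high': 2 records × 9 = 18
  'medium': 1 records × 7 = 7
Step 3: Sum all mapped values = 44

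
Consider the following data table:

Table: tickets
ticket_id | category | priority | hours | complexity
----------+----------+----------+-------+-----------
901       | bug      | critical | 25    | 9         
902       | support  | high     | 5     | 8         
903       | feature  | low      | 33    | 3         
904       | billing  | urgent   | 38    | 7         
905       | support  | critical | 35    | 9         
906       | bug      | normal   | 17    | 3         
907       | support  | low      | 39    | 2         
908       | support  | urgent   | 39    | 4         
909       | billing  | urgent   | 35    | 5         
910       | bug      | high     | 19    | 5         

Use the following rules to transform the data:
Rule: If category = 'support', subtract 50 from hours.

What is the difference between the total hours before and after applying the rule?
200

Step 1: Original sum of hours = 285
Step 2: 4 records have category = 'support'
Step 3: Each affected record changes by -50
Step 4: Total change = 4 × -50 = -200
Step 5: New sum = 285 + -200 = 85
Step 6: Difference = |85 - 285| = 200
        (Sum decreased by 200)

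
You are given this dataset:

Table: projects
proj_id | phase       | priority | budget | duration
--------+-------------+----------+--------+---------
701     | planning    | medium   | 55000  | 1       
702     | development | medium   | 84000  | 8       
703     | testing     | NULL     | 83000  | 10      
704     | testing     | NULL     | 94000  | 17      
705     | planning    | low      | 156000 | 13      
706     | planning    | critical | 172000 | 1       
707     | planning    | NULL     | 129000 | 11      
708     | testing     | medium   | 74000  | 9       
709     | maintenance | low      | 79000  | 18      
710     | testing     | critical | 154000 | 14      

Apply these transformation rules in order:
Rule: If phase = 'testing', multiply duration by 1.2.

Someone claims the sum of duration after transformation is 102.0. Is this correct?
No, the correct result is 112.0.

Step 1: Calculate the correct sum after transformation
Step 2: Apply multiplier 1.2 to records where phase = 'testing'
Step 3: Correct result = 112.0
Step 4: Claimed result = 102.0
Step 5: 112.0 ≠ 102.0
Conclusion: The claimed result is incorrect. The correct answer is 112.0.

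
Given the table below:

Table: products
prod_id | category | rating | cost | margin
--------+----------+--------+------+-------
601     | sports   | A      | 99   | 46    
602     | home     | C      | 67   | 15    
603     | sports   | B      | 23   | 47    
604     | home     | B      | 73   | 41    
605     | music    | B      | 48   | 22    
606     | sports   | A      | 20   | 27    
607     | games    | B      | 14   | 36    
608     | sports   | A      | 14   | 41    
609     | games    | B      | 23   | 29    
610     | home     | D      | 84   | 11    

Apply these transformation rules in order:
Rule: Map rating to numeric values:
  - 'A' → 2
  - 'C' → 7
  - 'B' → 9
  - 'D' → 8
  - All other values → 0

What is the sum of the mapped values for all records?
66

Step 1: Apply mapping to each record
Step 2: Count by status:
  'A': 3 records × 2 = 6
  'C': 1 records × 7 = 7
  'B': 5 records × 9 = 45
  'D': 1 records × 8 = 8
Step 3: Sum all mapped values = 66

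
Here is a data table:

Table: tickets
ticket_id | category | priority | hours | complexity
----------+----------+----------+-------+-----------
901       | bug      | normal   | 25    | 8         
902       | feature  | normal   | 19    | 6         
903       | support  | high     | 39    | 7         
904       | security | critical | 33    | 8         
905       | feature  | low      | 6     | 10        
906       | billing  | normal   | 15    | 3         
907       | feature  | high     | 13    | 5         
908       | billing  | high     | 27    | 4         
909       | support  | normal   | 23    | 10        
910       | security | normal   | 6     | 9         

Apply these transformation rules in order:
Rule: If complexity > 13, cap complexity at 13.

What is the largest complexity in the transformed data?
10

Step 1: Original maximum complexity = 10
Step 2: Check cap of 13 against maximum
Step 3: No records exceed the cap (max 10 <= cap 13), so no capping applies
Step 4: Maximum after transformation = 10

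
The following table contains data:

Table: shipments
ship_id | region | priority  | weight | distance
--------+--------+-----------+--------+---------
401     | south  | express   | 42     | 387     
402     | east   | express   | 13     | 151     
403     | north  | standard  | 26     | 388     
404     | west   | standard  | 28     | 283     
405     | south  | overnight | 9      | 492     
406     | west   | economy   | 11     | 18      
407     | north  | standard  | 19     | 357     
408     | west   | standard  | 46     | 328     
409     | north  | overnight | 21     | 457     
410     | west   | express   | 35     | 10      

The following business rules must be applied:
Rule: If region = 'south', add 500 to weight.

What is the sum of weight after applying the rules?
1250

Step 1: Count records where region = 'south': 2
Step 2: Total bonus added: 2 × 500 = 1000
Step 3: Original sum of weight: 250
Step 4: Final sum = 250 + 1000 = 1250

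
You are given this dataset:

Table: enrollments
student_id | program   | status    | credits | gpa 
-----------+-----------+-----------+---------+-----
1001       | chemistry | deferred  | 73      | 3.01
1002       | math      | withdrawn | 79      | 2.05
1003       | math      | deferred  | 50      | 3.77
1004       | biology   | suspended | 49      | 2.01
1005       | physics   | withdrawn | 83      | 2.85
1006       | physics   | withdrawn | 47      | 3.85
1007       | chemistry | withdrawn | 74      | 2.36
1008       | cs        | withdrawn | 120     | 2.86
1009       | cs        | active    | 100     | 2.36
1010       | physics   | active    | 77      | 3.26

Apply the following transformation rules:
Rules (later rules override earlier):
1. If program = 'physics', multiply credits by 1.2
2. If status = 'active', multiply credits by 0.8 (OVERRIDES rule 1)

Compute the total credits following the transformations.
742.6

Step 1: Rule 2 takes priority for records with status = 'active'
  - 2 records: 177 × 0.8 = 141.6
Step 2: Rule 1 applies to remaining records with program = 'physics'
  - 2 records: 130 × 1.2 = 156.0
Step 3: Other records unchanged: 445
Step 4: Final sum = 141.6 + 156.0 + 445 = 742.6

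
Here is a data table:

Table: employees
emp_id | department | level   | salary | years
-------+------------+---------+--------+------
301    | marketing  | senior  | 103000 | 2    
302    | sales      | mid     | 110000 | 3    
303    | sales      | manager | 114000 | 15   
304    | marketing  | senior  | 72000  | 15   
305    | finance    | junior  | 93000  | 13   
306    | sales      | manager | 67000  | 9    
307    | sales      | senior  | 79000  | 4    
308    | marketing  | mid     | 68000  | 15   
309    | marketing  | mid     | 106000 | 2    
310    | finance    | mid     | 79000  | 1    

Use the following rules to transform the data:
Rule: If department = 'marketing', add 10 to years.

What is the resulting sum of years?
119

Step 1: Count records where department = 'marketing': 4
Step 2: Total bonus added: 4 × 10 = 40
Step 3: Original sum of years: 79
Step 4: Final sum = 79 + 40 = 119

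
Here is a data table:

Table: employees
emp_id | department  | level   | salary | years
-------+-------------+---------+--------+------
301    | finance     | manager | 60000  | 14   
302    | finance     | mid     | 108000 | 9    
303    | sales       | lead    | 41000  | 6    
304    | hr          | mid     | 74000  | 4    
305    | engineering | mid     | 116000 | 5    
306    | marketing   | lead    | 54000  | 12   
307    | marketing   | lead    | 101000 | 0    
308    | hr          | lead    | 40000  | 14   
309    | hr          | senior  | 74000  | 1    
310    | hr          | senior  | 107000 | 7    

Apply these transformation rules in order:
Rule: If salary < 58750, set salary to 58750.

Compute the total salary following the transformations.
816250

Step 1: 3 records have salary < 58750
Step 2: These records originally summed to 135000
Step 3: After setting to minimum: 3 × 58750 = 176250
Step 4: Unaffected records sum: 640000
Step 5: Final sum = 176250 + 640000 = 816250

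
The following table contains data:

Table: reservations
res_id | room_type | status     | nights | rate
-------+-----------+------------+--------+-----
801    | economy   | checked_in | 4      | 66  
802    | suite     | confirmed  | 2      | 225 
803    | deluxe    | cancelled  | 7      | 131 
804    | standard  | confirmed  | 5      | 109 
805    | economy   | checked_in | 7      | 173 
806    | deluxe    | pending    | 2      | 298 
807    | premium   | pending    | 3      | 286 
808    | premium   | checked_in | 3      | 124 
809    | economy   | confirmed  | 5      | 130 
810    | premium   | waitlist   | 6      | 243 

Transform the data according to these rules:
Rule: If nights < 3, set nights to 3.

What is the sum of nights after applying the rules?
46

Step 1: 2 records have nights < 3
Step 2: These records originally summed to 4
Step 3: After setting to minimum: 2 × 3 = 6
Step 4: Unaffected records sum: 40
Step 5: Final sum = 6 + 40 = 46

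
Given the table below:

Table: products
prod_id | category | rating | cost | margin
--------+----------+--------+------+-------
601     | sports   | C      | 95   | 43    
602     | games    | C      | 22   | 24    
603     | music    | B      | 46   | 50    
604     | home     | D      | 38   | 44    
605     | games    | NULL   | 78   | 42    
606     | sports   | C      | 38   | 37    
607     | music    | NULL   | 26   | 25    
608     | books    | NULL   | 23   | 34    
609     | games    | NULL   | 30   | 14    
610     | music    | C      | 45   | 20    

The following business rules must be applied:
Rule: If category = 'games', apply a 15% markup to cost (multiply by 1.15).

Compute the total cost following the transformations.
460.5

Step 1: Records with category = 'games' have total cost = 130
Step 2: Apply multiplier: 130 × 1.15 = 149.5
Step 3: Other records total: 311
Step 4: Final sum = 149.5 + 311 = 460.5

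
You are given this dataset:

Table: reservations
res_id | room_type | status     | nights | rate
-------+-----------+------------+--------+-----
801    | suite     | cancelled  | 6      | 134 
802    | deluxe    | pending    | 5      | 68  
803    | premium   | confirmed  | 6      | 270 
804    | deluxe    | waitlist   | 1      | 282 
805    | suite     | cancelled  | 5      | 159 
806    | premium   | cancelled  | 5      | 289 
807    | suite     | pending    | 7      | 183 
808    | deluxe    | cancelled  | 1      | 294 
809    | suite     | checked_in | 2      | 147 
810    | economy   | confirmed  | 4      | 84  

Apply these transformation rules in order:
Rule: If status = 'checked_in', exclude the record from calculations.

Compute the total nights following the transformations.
40

Step 1: Identify records where status = 'checked_in'
Step 2: The excluded records sum to 2
Step 3: Original total nights = 42
Step 4: Remaining total = 42 - 2 = 40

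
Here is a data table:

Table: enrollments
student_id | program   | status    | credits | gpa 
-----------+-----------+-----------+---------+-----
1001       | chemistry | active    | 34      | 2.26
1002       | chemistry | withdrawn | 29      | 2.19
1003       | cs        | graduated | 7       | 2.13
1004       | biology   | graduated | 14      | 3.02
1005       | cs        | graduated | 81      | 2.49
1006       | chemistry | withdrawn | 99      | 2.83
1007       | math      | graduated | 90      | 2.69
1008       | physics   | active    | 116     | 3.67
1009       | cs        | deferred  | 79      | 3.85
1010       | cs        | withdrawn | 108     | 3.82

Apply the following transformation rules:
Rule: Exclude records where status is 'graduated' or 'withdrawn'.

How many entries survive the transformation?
3

Step 1: Count records to exclude
  - 4 (graduated) + 3 (withdrawn) = 7 records
Step 2: Total records: 10
Step 3: Remaining = 10 - 7 = 3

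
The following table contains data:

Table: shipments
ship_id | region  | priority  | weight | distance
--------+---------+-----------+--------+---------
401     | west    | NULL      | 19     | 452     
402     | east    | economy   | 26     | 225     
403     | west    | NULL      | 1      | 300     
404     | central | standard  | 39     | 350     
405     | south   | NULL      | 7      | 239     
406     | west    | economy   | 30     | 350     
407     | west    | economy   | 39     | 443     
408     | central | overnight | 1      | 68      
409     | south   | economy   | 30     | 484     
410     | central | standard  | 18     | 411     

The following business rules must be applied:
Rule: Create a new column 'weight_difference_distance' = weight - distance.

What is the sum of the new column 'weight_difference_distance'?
-3112

Step 1: For each record, compute weight - distance
Example calculations:
  19 - 452 = -433
  26 - 225 = -199
  1 - 300 = -299
  ...
Step 2: Sum all derived values
Step 3: Total = -3112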